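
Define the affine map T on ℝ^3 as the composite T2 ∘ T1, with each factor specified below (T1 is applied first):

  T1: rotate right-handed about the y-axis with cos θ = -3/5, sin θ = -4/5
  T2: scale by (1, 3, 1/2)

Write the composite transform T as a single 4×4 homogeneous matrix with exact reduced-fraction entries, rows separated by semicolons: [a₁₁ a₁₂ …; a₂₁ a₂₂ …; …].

T1 = [-3/5 0 -4/5 0; 0 1 0 0; 4/5 0 -3/5 0; 0 0 0 1]
T2·T1 = [-3/5 0 -4/5 0; 0 3 0 0; 2/5 0 -3/10 0; 0 0 0 1]

T = [-3/5 0 -4/5 0; 0 3 0 0; 2/5 0 -3/10 0; 0 0 0 1]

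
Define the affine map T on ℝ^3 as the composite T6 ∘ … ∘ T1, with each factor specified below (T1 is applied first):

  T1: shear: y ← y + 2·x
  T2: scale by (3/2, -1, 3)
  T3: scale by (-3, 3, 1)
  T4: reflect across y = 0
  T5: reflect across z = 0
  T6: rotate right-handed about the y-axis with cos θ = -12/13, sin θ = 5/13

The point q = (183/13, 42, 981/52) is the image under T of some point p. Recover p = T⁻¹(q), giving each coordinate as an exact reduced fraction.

T1 = [1 0 0 0; 2 1 0 0; 0 0 1 0; 0 0 0 1]
T2·T1 = [3/2 0 0 0; -2 -1 0 0; 0 0 3 0; 0 0 0 1]
T3·…·T1 = [-9/2 0 0 0; -6 -3 0 0; 0 0 3 0; 0 0 0 1]
T4·…·T1 = [-9/2 0 0 0; 6 3 0 0; 0 0 3 0; 0 0 0 1]
T5·…·T1 = [-9/2 0 0 0; 6 3 0 0; 0 0 -3 0; 0 0 0 1]
T6·…·T1 = [54/13 0 -15/13 0; 6 3 0 0; 45/26 0 36/13 0; 0 0 0 1]
det M = 81/2; M⁻¹ = [8/39 0 10/117 0; -16/39 1/3 -20/117 0; -5/39 0 4/13 0; 0 0 0 1]
M⁻¹ · (183/13, 42, 981/52)ᵀ = (9/2, 5, 4)ᵀ

p = (9/2, 5, 4)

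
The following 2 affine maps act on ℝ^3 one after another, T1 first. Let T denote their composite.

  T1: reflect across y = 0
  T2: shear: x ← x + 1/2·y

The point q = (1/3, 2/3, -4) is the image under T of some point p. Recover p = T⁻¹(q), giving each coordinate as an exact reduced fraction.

p = (0, -2/3, -4)

T1 = [1 0 0 0; 0 -1 0 0; 0 0 1 0; 0 0 0 1]
T2·T1 = [1 -1/2 0 0; 0 -1 0 0; 0 0 1 0; 0 0 0 1]
det M = -1; M⁻¹ = [1 -1/2 0 0; 0 -1 0 0; 0 0 1 0; 0 0 0 1]
M⁻¹ · (1/3, 2/3, -4)ᵀ = (0, -2/3, -4)ᵀ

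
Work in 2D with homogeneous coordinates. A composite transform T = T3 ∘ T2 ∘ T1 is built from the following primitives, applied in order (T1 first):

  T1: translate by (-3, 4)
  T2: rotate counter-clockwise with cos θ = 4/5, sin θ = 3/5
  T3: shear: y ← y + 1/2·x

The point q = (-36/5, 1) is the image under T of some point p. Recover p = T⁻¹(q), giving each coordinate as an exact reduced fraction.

p = (0, 4)

T1 = [1 0 -3; 0 1 4; 0 0 1]
T2·T1 = [4/5 -3/5 -24/5; 3/5 4/5 7/5; 0 0 1]
T3·…·T1 = [4/5 -3/5 -24/5; 1 1/2 -1; 0 0 1]
det M = 1; M⁻¹ = [1/2 3/5 3; -1 4/5 -4; 0 0 1]
M⁻¹ · (-36/5, 1)ᵀ = (0, 4)ᵀ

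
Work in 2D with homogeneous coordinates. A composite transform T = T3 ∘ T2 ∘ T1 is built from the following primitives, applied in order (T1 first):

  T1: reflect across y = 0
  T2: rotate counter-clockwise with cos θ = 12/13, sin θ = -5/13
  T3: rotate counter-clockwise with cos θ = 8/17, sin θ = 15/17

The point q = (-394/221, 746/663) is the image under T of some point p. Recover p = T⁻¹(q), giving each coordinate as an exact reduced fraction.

T1 = [1 0 0; 0 -1 0; 0 0 1]
T2·T1 = [12/13 -5/13 0; -5/13 -12/13 0; 0 0 1]
T3·…·T1 = [171/221 140/221 0; 140/221 -171/221 0; 0 0 1]
det M = -1; M⁻¹ = [171/221 140/221 0; 140/221 -171/221 0; 0 0 1]
M⁻¹ · (-394/221, 746/663)ᵀ = (-2/3, -2)ᵀ

p = (-2/3, -2)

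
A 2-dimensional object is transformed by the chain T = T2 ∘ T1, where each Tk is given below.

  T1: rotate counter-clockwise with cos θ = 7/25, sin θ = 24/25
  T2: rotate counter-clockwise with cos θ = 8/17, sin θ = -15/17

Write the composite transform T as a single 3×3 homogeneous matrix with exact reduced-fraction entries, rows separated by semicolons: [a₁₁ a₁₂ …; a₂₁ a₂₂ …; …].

T1 = [7/25 -24/25 0; 24/25 7/25 0; 0 0 1]
T2·T1 = [416/425 -87/425 0; 87/425 416/425 0; 0 0 1]

T = [416/425 -87/425 0; 87/425 416/425 0; 0 0 1]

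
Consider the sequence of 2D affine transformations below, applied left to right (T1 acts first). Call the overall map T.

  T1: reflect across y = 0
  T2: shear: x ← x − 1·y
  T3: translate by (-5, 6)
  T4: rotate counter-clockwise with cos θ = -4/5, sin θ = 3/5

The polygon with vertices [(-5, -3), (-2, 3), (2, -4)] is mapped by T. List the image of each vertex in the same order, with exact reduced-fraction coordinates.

T1 reflect across y = 0: (-5, -3) → (-5, 3); (-2, 3) → (-2, -3); (2, -4) → (2, 4)
T2 shear: x ← x − 1·y: (-5, 3) → (-8, 3); (-2, -3) → (1, -3); (2, 4) → (-2, 4)
T3 translate by (-5, 6): (-8, 3) → (-13, 9); (1, -3) → (-4, 3); (-2, 4) → (-7, 10)
T4 rotate counter-clockwise with cos θ = -4/5, sin θ = 3/5: (-13, 9) → (5, -15); (-4, 3) → (7/5, -24/5); (-7, 10) → (-2/5, -61/5)

image vertices: (5, -15), (7/5, -24/5), (-2/5, -61/5)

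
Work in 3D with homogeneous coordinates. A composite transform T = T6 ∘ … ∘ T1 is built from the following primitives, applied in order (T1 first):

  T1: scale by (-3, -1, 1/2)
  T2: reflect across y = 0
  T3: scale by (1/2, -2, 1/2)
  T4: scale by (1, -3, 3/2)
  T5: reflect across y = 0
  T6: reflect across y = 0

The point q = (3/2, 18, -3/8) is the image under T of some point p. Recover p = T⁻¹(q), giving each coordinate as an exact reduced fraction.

T1 = [-3 0 0 0; 0 -1 0 0; 0 0 1/2 0; 0 0 0 1]
T2·T1 = [-3 0 0 0; 0 1 0 0; 0 0 1/2 0; 0 0 0 1]
T3·…·T1 = [-3/2 0 0 0; 0 -2 0 0; 0 0 1/4 0; 0 0 0 1]
T4·…·T1 = [-3/2 0 0 0; 0 6 0 0; 0 0 3/8 0; 0 0 0 1]
T5·…·T1 = [-3/2 0 0 0; 0 -6 0 0; 0 0 3/8 0; 0 0 0 1]
T6·…·T1 = [-3/2 0 0 0; 0 6 0 0; 0 0 3/8 0; 0 0 0 1]
det M = -27/8; M⁻¹ = [-2/3 0 0 0; 0 1/6 0 0; 0 0 8/3 0; 0 0 0 1]
M⁻¹ · (3/2, 18, -3/8)ᵀ = (-1, 3, -1)ᵀ

p = (-1, 3, -1)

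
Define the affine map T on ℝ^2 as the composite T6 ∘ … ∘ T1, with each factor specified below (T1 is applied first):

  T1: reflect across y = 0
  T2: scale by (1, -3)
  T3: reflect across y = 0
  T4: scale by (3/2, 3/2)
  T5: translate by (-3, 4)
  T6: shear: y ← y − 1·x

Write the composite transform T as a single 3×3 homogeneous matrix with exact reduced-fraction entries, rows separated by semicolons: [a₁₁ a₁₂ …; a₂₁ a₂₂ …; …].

T1 = [1 0 0; 0 -1 0; 0 0 1]
T2·T1 = [1 0 0; 0 3 0; 0 0 1]
T3·…·T1 = [1 0 0; 0 -3 0; 0 0 1]
T4·…·T1 = [3/2 0 0; 0 -9/2 0; 0 0 1]
T5·…·T1 = [3/2 0 -3; 0 -9/2 4; 0 0 1]
T6·…·T1 = [3/2 0 -3; -3/2 -9/2 7; 0 0 1]

T = [3/2 0 -3; -3/2 -9/2 7; 0 0 1]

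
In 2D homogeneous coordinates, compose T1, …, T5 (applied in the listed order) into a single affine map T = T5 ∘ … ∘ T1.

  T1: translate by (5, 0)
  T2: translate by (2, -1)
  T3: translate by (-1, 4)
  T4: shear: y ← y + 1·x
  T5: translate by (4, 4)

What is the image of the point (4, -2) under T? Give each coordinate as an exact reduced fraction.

T1 translate by (5, 0): (4, -2) → (9, -2)
T2 translate by (2, -1): (9, -2) → (11, -3)
T3 translate by (-1, 4): (11, -3) → (10, 1)
T4 shear: y ← y + 1·x: (10, 1) → (10, 11)
T5 translate by (4, 4): (10, 11) → (14, 15)

T(p) = (14, 15)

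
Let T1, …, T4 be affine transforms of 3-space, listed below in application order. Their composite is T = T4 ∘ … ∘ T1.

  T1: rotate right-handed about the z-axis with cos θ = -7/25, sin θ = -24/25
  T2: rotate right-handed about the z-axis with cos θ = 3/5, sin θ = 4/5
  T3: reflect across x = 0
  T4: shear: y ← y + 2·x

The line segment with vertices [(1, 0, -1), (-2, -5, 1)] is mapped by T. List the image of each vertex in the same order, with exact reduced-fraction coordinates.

image vertices: (-3/5, -2, -1), (26/5, 9, 1)

T1 rotate right-handed about the z-axis with cos θ = -7/25, sin θ = -24/25: (1, 0, -1) → (-7/25, -24/25, -1); (-2, -5, 1) → (-106/25, 83/25, 1)
T2 rotate right-handed about the z-axis with cos θ = 3/5, sin θ = 4/5: (-7/25, -24/25, -1) → (3/5, -4/5, -1); (-106/25, 83/25, 1) → (-26/5, -7/5, 1)
T3 reflect across x = 0: (3/5, -4/5, -1) → (-3/5, -4/5, -1); (-26/5, -7/5, 1) → (26/5, -7/5, 1)
T4 shear: y ← y + 2·x: (-3/5, -4/5, -1) → (-3/5, -2, -1); (26/5, -7/5, 1) → (26/5, 9, 1)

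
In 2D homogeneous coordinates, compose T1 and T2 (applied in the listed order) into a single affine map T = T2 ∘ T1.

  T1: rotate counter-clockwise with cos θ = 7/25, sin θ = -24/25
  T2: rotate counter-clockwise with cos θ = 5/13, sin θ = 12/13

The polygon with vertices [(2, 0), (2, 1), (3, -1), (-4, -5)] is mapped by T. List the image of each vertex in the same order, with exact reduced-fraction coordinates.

image vertices: (646/325, -72/325), (682/325, 251/325), (933/325, -431/325), (-1472/325, -1471/325)

T1 rotate counter-clockwise with cos θ = 7/25, sin θ = -24/25: (2, 0) → (14/25, -48/25); (2, 1) → (38/25, -41/25); (3, -1) → (-3/25, -79/25); (-4, -5) → (-148/25, 61/25)
T2 rotate counter-clockwise with cos θ = 5/13, sin θ = 12/13: (14/25, -48/25) → (646/325, -72/325); (38/25, -41/25) → (682/325, 251/325); (-3/25, -79/25) → (933/325, -431/325); (-148/25, 61/25) → (-1472/325, -1471/325)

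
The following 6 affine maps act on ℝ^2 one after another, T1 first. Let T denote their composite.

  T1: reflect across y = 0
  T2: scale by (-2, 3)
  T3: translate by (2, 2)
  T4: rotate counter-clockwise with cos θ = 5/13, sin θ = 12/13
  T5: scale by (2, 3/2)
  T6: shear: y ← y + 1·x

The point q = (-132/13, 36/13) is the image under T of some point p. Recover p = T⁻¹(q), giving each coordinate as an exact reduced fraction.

T1 = [1 0 0; 0 -1 0; 0 0 1]
T2·T1 = [-2 0 0; 0 -3 0; 0 0 1]
T3·…·T1 = [-2 0 2; 0 -3 2; 0 0 1]
T4·…·T1 = [-10/13 36/13 -14/13; -24/13 -15/13 34/13; 0 0 1]
T5·…·T1 = [-20/13 72/13 -28/13; -36/13 -45/26 51/13; 0 0 1]
T6·…·T1 = [-20/13 72/13 -28/13; -56/13 99/26 23/13; 0 0 1]
det M = 18; M⁻¹ = [11/52 -4/13 1; 28/117 -10/117 2/3; 0 0 1]
M⁻¹ · (-132/13, 36/13)ᵀ = (-2, -2)ᵀ

p = (-2, -2)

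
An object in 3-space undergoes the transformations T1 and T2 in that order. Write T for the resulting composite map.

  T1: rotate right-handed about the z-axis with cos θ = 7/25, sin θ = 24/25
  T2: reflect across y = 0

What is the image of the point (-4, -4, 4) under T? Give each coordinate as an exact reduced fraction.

T(p) = (68/25, 124/25, 4)

T1 rotate right-handed about the z-axis with cos θ = 7/25, sin θ = 24/25: (-4, -4, 4) → (68/25, -124/25, 4)
T2 reflect across y = 0: (68/25, -124/25, 4) → (68/25, 124/25, 4)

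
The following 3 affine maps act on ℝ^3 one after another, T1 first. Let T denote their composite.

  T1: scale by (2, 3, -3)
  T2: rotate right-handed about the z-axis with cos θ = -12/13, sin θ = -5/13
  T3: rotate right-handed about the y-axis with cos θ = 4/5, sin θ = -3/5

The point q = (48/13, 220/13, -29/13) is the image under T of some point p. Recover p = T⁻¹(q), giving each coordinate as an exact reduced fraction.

T1 = [2 0 0 0; 0 3 0 0; 0 0 -3 0; 0 0 0 1]
T2·T1 = [-24/13 15/13 0 0; -10/13 -36/13 0 0; 0 0 -3 0; 0 0 0 1]
T3·…·T1 = [-96/65 12/13 9/5 0; -10/13 -36/13 0 0; -72/65 9/13 -12/5 0; 0 0 0 1]
det M = -18; M⁻¹ = [-24/65 -5/26 -18/65 0; 4/39 -4/13 1/13 0; 1/5 0 -4/15 0; 0 0 0 1]
M⁻¹ · (48/13, 220/13, -29/13)ᵀ = (-4, -5, 4/3)ᵀ

p = (-4, -5, 4/3)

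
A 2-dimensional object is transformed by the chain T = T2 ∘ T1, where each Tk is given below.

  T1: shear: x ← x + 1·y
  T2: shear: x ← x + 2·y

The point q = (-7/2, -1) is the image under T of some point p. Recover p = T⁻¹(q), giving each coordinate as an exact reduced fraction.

p = (-1/2, -1)

T1 = [1 1 0; 0 1 0; 0 0 1]
T2·T1 = [1 3 0; 0 1 0; 0 0 1]
det M = 1; M⁻¹ = [1 -3 0; 0 1 0; 0 0 1]
M⁻¹ · (-7/2, -1)ᵀ = (-1/2, -1)ᵀ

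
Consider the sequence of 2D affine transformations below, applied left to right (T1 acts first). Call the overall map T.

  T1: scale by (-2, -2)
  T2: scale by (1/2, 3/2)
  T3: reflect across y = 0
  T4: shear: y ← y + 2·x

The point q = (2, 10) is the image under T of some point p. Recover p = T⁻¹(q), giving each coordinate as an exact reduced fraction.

T1 = [-2 0 0; 0 -2 0; 0 0 1]
T2·T1 = [-1 0 0; 0 -3 0; 0 0 1]
T3·…·T1 = [-1 0 0; 0 3 0; 0 0 1]
T4·…·T1 = [-1 0 0; -2 3 0; 0 0 1]
det M = -3; M⁻¹ = [-1 0 0; -2/3 1/3 0; 0 0 1]
M⁻¹ · (2, 10)ᵀ = (-2, 2)ᵀ

p = (-2, 2)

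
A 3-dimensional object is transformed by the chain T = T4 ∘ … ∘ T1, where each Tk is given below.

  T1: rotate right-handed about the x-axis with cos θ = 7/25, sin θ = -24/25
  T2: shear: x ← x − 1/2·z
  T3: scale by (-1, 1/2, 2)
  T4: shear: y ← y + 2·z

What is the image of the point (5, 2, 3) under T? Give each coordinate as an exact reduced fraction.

T1 rotate right-handed about the x-axis with cos θ = 7/25, sin θ = -24/25: (5, 2, 3) → (5, 86/25, -27/25)
T2 shear: x ← x − 1/2·z: (5, 86/25, -27/25) → (277/50, 86/25, -27/25)
T3 scale by (-1, 1/2, 2): (277/50, 86/25, -27/25) → (-277/50, 43/25, -54/25)
T4 shear: y ← y + 2·z: (-277/50, 43/25, -54/25) → (-277/50, -13/5, -54/25)

T(p) = (-277/50, -13/5, -54/25)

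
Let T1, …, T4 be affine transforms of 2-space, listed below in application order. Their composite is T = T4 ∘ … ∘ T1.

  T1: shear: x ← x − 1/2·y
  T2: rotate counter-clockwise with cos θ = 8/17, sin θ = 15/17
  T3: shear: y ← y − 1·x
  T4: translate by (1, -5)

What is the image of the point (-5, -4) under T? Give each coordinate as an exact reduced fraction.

T1 shear: x ← x − 1/2·y: (-5, -4) → (-3, -4)
T2 rotate counter-clockwise with cos θ = 8/17, sin θ = 15/17: (-3, -4) → (36/17, -77/17)
T3 shear: y ← y − 1·x: (36/17, -77/17) → (36/17, -113/17)
T4 translate by (1, -5): (36/17, -113/17) → (53/17, -198/17)

T(p) = (53/17, -198/17)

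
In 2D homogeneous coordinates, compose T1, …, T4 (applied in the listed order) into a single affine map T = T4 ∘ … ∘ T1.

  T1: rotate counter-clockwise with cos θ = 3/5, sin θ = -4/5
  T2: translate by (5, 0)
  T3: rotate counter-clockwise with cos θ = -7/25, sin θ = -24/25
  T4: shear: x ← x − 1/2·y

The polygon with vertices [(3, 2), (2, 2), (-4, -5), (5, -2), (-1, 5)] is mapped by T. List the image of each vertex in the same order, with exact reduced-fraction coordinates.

T1 rotate counter-clockwise with cos θ = 3/5, sin θ = -4/5: (3, 2) → (17/5, -6/5); (2, 2) → (14/5, -2/5); (-4, -5) → (-32/5, 1/5); (5, -2) → (7/5, -26/5); (-1, 5) → (17/5, 19/5)
T2 translate by (5, 0): (17/5, -6/5) → (42/5, -6/5); (14/5, -2/5) → (39/5, -2/5); (-32/5, 1/5) → (-7/5, 1/5); (7/5, -26/5) → (32/5, -26/5); (17/5, 19/5) → (42/5, 19/5)
T3 rotate counter-clockwise with cos θ = -7/25, sin θ = -24/25: (42/5, -6/5) → (-438/125, -966/125); (39/5, -2/5) → (-321/125, -922/125); (-7/5, 1/5) → (73/125, 161/125); (32/5, -26/5) → (-848/125, -586/125); (42/5, 19/5) → (162/125, -1141/125)
T4 shear: x ← x − 1/2·y: (-438/125, -966/125) → (9/25, -966/125); (-321/125, -922/125) → (28/25, -922/125); (73/125, 161/125) → (-3/50, 161/125); (-848/125, -586/125) → (-111/25, -586/125); (162/125, -1141/125) → (293/50, -1141/125)

image vertices: (9/25, -966/125), (28/25, -922/125), (-3/50, 161/125), (-111/25, -586/125), (293/50, -1141/125)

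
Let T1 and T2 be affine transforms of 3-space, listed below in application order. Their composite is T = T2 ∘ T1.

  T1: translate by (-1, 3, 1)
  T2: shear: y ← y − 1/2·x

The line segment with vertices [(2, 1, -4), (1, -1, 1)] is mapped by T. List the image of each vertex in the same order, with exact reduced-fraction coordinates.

image vertices: (1, 7/2, -3), (0, 2, 2)

T1 translate by (-1, 3, 1): (2, 1, -4) → (1, 4, -3); (1, -1, 1) → (0, 2, 2)
T2 shear: y ← y − 1/2·x: (1, 4, -3) → (1, 7/2, -3); (0, 2, 2) → (0, 2, 2)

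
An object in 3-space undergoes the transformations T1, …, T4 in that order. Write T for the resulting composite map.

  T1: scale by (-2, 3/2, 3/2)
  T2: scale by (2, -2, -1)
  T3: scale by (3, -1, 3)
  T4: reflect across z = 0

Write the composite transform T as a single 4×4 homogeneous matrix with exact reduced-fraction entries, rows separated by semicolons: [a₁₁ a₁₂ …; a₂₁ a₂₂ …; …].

T = [-12 0 0 0; 0 3 0 0; 0 0 9/2 0; 0 0 0 1]

T1 = [-2 0 0 0; 0 3/2 0 0; 0 0 3/2 0; 0 0 0 1]
T2·T1 = [-4 0 0 0; 0 -3 0 0; 0 0 -3/2 0; 0 0 0 1]
T3·…·T1 = [-12 0 0 0; 0 3 0 0; 0 0 -9/2 0; 0 0 0 1]
T4·…·T1 = [-12 0 0 0; 0 3 0 0; 0 0 9/2 0; 0 0 0 1]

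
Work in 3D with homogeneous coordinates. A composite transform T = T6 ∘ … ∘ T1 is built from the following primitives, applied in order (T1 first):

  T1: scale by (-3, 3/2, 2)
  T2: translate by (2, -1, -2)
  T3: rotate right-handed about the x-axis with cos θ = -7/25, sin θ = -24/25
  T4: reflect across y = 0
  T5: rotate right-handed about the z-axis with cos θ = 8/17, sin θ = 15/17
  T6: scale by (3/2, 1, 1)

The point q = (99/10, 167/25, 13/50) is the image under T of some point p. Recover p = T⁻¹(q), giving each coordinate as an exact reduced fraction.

p = (-7/3, 0, 9/4)

T1 = [-3 0 0 0; 0 3/2 0 0; 0 0 2 0; 0 0 0 1]
T2·T1 = [-3 0 0 2; 0 3/2 0 -1; 0 0 2 -2; 0 0 0 1]
T3·…·T1 = [-3 0 0 2; 0 -21/50 48/25 -41/25; 0 -36/25 -14/25 38/25; 0 0 0 1]
T4·…·T1 = [-3 0 0 2; 0 21/50 -48/25 41/25; 0 -36/25 -14/25 38/25; 0 0 0 1]
T5·…·T1 = [-24/17 -63/170 144/85 -43/85; -45/17 84/425 -384/425 1078/425; 0 -36/25 -14/25 38/25; 0 0 0 1]
T6·…·T1 = [-36/17 -189/340 216/85 -129/170; -45/17 84/425 -384/425 1078/425; 0 -36/25 -14/25 38/25; 0 0 0 1]
det M = 27/2; M⁻¹ = [-16/153 -5/17 0 2/3; -28/255 112/1275 -16/25 2/3; 24/85 -96/425 -7/50 1; 0 0 0 1]
M⁻¹ · (99/10, 167/25, 13/50)ᵀ = (-7/3, 0, 9/4)ᵀ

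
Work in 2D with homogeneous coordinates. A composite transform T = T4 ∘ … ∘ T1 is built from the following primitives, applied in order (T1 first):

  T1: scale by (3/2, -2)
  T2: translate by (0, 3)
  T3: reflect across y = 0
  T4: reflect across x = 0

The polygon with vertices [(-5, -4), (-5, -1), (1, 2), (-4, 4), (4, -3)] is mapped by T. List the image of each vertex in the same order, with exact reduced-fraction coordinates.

image vertices: (15/2, -11), (15/2, -5), (-3/2, 1), (6, 5), (-6, -9)

T1 scale by (3/2, -2): (-5, -4) → (-15/2, 8); (-5, -1) → (-15/2, 2); (1, 2) → (3/2, -4); (-4, 4) → (-6, -8); (4, -3) → (6, 6)
T2 translate by (0, 3): (-15/2, 8) → (-15/2, 11); (-15/2, 2) → (-15/2, 5); (3/2, -4) → (3/2, -1); (-6, -8) → (-6, -5); (6, 6) → (6, 9)
T3 reflect across y = 0: (-15/2, 11) → (-15/2, -11); (-15/2, 5) → (-15/2, -5); (3/2, -1) → (3/2, 1); (-6, -5) → (-6, 5); (6, 9) → (6, -9)
T4 reflect across x = 0: (-15/2, -11) → (15/2, -11); (-15/2, -5) → (15/2, -5); (3/2, 1) → (-3/2, 1); (-6, 5) → (6, 5); (6, -9) → (-6, -9)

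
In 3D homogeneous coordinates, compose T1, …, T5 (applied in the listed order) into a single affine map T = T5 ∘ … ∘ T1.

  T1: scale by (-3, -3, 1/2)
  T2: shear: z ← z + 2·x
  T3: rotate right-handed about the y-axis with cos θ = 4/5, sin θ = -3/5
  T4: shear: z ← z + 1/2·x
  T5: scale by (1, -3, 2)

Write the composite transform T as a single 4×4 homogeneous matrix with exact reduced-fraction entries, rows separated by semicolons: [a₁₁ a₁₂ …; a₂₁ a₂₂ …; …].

T1 = [-3 0 0 0; 0 -3 0 0; 0 0 1/2 0; 0 0 0 1]
T2·T1 = [-3 0 0 0; 0 -3 0 0; -6 0 1/2 0; 0 0 0 1]
T3·…·T1 = [6/5 0 -3/10 0; 0 -3 0 0; -33/5 0 2/5 0; 0 0 0 1]
T4·…·T1 = [6/5 0 -3/10 0; 0 -3 0 0; -6 0 1/4 0; 0 0 0 1]
T5·…·T1 = [6/5 0 -3/10 0; 0 9 0 0; -12 0 1/2 0; 0 0 0 1]

T = [6/5 0 -3/10 0; 0 9 0 0; -12 0 1/2 0; 0 0 0 1]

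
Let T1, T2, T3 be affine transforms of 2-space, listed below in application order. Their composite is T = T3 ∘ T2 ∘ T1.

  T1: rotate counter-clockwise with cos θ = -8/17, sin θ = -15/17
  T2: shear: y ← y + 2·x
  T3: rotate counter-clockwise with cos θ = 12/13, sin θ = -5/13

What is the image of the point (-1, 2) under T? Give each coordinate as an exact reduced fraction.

T1 rotate counter-clockwise with cos θ = -8/17, sin θ = -15/17: (-1, 2) → (38/17, -1/17)
T2 shear: y ← y + 2·x: (38/17, -1/17) → (38/17, 75/17)
T3 rotate counter-clockwise with cos θ = 12/13, sin θ = -5/13: (38/17, 75/17) → (831/221, 710/221)

T(p) = (831/221, 710/221)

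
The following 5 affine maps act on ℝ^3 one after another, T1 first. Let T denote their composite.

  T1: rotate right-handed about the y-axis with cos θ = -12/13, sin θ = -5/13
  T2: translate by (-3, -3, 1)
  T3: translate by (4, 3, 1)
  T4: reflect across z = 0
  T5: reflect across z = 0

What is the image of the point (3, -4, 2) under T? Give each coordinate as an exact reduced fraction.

T(p) = (-33/13, -4, 17/13)

T1 rotate right-handed about the y-axis with cos θ = -12/13, sin θ = -5/13: (3, -4, 2) → (-46/13, -4, -9/13)
T2 translate by (-3, -3, 1): (-46/13, -4, -9/13) → (-85/13, -7, 4/13)
T3 translate by (4, 3, 1): (-85/13, -7, 4/13) → (-33/13, -4, 17/13)
T4 reflect across z = 0: (-33/13, -4, 17/13) → (-33/13, -4, -17/13)
T5 reflect across z = 0: (-33/13, -4, -17/13) → (-33/13, -4, 17/13)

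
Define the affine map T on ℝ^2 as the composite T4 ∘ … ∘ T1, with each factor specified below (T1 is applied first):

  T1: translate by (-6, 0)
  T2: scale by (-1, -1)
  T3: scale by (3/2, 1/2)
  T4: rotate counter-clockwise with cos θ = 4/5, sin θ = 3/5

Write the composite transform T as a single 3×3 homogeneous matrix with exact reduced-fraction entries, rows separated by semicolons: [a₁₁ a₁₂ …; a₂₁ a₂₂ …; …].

T = [-6/5 3/10 36/5; -9/10 -2/5 27/5; 0 0 1]

T1 = [1 0 -6; 0 1 0; 0 0 1]
T2·T1 = [-1 0 6; 0 -1 0; 0 0 1]
T3·…·T1 = [-3/2 0 9; 0 -1/2 0; 0 0 1]
T4·…·T1 = [-6/5 3/10 36/5; -9/10 -2/5 27/5; 0 0 1]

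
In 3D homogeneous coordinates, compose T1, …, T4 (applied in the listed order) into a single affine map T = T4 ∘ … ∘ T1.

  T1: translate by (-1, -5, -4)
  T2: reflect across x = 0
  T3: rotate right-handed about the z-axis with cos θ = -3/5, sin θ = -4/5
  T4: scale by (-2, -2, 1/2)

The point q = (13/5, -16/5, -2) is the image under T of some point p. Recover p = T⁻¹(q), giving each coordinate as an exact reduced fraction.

p = (3/2, 3, 0)

T1 = [1 0 0 -1; 0 1 0 -5; 0 0 1 -4; 0 0 0 1]
T2·T1 = [-1 0 0 1; 0 1 0 -5; 0 0 1 -4; 0 0 0 1]
T3·…·T1 = [3/5 4/5 0 -23/5; 4/5 -3/5 0 11/5; 0 0 1 -4; 0 0 0 1]
T4·…·T1 = [-6/5 -8/5 0 46/5; -8/5 6/5 0 -22/5; 0 0 1/2 -2; 0 0 0 1]
det M = -2; M⁻¹ = [-3/10 -2/5 0 1; -2/5 3/10 0 5; 0 0 2 4; 0 0 0 1]
M⁻¹ · (13/5, -16/5, -2)ᵀ = (3/2, 3, 0)ᵀ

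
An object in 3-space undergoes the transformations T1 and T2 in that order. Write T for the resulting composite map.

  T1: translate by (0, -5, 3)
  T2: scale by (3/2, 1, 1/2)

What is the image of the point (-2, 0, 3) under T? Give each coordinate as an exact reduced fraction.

T1 translate by (0, -5, 3): (-2, 0, 3) → (-2, -5, 6)
T2 scale by (3/2, 1, 1/2): (-2, -5, 6) → (-3, -5, 3)

T(p) = (-3, -5, 3)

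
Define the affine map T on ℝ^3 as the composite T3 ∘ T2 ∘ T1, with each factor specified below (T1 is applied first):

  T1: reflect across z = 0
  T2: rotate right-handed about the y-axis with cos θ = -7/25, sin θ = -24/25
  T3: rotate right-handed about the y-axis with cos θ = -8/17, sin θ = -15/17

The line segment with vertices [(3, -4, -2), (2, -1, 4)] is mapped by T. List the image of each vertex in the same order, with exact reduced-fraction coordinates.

T1 reflect across z = 0: (3, -4, -2) → (3, -4, 2); (2, -1, 4) → (2, -1, -4)
T2 rotate right-handed about the y-axis with cos θ = -7/25, sin θ = -24/25: (3, -4, 2) → (-69/25, -4, 58/25); (2, -1, -4) → (82/25, -1, 76/25)
T3 rotate right-handed about the y-axis with cos θ = -8/17, sin θ = -15/17: (-69/25, -4, 58/25) → (-318/425, -4, -1499/425); (82/25, -1, 76/25) → (-1796/425, -1, 622/425)

image vertices: (-318/425, -4, -1499/425), (-1796/425, -1, 622/425)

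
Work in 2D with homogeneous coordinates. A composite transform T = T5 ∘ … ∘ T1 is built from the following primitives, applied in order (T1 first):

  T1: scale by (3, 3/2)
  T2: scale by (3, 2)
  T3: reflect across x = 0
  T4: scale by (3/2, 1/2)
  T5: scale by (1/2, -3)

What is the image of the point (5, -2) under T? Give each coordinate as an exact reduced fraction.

T1 scale by (3, 3/2): (5, -2) → (15, -3)
T2 scale by (3, 2): (15, -3) → (45, -6)
T3 reflect across x = 0: (45, -6) → (-45, -6)
T4 scale by (3/2, 1/2): (-45, -6) → (-135/2, -3)
T5 scale by (1/2, -3): (-135/2, -3) → (-135/4, 9)

T(p) = (-135/4, 9)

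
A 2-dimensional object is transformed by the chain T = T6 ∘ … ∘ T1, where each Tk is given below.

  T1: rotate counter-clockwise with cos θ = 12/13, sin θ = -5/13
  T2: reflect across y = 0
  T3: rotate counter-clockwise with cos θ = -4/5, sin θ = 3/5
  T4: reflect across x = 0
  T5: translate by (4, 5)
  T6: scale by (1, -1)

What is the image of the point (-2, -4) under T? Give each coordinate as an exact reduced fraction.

T(p) = (198/65, -41/65)

T1 rotate counter-clockwise with cos θ = 12/13, sin θ = -5/13: (-2, -4) → (-44/13, -38/13)
T2 reflect across y = 0: (-44/13, -38/13) → (-44/13, 38/13)
T3 rotate counter-clockwise with cos θ = -4/5, sin θ = 3/5: (-44/13, 38/13) → (62/65, -284/65)
T4 reflect across x = 0: (62/65, -284/65) → (-62/65, -284/65)
T5 translate by (4, 5): (-62/65, -284/65) → (198/65, 41/65)
T6 scale by (1, -1): (198/65, 41/65) → (198/65, -41/65)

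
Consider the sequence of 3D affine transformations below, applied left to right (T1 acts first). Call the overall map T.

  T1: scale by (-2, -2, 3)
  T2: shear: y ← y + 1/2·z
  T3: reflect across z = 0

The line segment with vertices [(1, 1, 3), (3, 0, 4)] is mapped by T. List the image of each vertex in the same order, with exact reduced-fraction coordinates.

image vertices: (-2, 5/2, -9), (-6, 6, -12)

T1 scale by (-2, -2, 3): (1, 1, 3) → (-2, -2, 9); (3, 0, 4) → (-6, 0, 12)
T2 shear: y ← y + 1/2·z: (-2, -2, 9) → (-2, 5/2, 9); (-6, 0, 12) → (-6, 6, 12)
T3 reflect across z = 0: (-2, 5/2, 9) → (-2, 5/2, -9); (-6, 6, 12) → (-6, 6, -12)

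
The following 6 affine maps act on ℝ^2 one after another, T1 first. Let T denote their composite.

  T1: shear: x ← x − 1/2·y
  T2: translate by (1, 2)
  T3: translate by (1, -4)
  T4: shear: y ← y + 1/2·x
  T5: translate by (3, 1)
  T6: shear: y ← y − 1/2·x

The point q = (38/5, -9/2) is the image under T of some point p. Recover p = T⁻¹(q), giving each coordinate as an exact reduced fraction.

T1 = [1 -1/2 0; 0 1 0; 0 0 1]
T2·T1 = [1 -1/2 1; 0 1 2; 0 0 1]
T3·…·T1 = [1 -1/2 2; 0 1 -2; 0 0 1]
T4·…·T1 = [1 -1/2 2; 1/2 3/4 -1; 0 0 1]
T5·…·T1 = [1 -1/2 5; 1/2 3/4 0; 0 0 1]
T6·…·T1 = [1 -1/2 5; 0 1 -5/2; 0 0 1]
det M = 1; M⁻¹ = [1 1/2 -15/4; 0 1 5/2; 0 0 1]
M⁻¹ · (38/5, -9/2)ᵀ = (8/5, -2)ᵀ

p = (8/5, -2)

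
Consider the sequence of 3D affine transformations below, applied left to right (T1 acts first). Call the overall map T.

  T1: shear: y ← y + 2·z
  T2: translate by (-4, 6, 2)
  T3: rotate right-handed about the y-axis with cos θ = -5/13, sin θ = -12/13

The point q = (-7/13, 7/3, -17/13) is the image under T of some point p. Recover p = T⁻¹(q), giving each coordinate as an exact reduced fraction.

T1 = [1 0 0 0; 0 1 2 0; 0 0 1 0; 0 0 0 1]
T2·T1 = [1 0 0 -4; 0 1 2 6; 0 0 1 2; 0 0 0 1]
T3·…·T1 = [-5/13 0 -12/13 -4/13; 0 1 2 6; 12/13 0 -5/13 -58/13; 0 0 0 1]
det M = 1; M⁻¹ = [-5/13 0 12/13 4; 24/13 1 10/13 -2; -12/13 0 -5/13 -2; 0 0 0 1]
M⁻¹ · (-7/13, 7/3, -17/13)ᵀ = (3, -5/3, -1)ᵀ

p = (3, -5/3, -1)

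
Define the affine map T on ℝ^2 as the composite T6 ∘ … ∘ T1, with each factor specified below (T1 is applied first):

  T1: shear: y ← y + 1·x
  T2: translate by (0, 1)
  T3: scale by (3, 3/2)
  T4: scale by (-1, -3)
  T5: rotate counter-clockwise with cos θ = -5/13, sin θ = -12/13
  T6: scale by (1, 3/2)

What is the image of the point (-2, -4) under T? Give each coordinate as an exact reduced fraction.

T1 shear: y ← y + 1·x: (-2, -4) → (-2, -6)
T2 translate by (0, 1): (-2, -6) → (-2, -5)
T3 scale by (3, 3/2): (-2, -5) → (-6, -15/2)
T4 scale by (-1, -3): (-6, -15/2) → (6, 45/2)
T5 rotate counter-clockwise with cos θ = -5/13, sin θ = -12/13: (6, 45/2) → (240/13, -369/26)
T6 scale by (1, 3/2): (240/13, -369/26) → (240/13, -1107/52)

T(p) = (240/13, -1107/52)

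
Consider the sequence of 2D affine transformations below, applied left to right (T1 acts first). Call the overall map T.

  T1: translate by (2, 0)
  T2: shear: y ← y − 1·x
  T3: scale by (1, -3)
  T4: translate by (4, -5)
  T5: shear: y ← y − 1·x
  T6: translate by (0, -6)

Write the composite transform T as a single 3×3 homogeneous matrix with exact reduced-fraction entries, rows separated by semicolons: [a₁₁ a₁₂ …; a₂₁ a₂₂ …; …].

T1 = [1 0 2; 0 1 0; 0 0 1]
T2·T1 = [1 0 2; -1 1 -2; 0 0 1]
T3·…·T1 = [1 0 2; 3 -3 6; 0 0 1]
T4·…·T1 = [1 0 6; 3 -3 1; 0 0 1]
T5·…·T1 = [1 0 6; 2 -3 -5; 0 0 1]
T6·…·T1 = [1 0 6; 2 -3 -11; 0 0 1]

T = [1 0 6; 2 -3 -11; 0 0 1]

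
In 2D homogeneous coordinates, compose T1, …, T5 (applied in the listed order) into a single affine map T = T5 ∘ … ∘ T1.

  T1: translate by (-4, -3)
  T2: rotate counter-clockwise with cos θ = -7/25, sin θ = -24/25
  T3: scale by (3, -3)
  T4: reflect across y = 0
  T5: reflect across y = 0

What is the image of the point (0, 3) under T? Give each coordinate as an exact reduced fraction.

T(p) = (84/25, -288/25)

T1 translate by (-4, -3): (0, 3) → (-4, 0)
T2 rotate counter-clockwise with cos θ = -7/25, sin θ = -24/25: (-4, 0) → (28/25, 96/25)
T3 scale by (3, -3): (28/25, 96/25) → (84/25, -288/25)
T4 reflect across y = 0: (84/25, -288/25) → (84/25, 288/25)
T5 reflect across y = 0: (84/25, 288/25) → (84/25, -288/25)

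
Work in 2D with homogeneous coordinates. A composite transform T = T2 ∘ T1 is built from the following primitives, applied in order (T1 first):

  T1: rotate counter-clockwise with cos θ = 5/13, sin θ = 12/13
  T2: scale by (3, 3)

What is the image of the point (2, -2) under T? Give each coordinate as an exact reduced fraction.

T(p) = (102/13, 42/13)

T1 rotate counter-clockwise with cos θ = 5/13, sin θ = 12/13: (2, -2) → (34/13, 14/13)
T2 scale by (3, 3): (34/13, 14/13) → (102/13, 42/13)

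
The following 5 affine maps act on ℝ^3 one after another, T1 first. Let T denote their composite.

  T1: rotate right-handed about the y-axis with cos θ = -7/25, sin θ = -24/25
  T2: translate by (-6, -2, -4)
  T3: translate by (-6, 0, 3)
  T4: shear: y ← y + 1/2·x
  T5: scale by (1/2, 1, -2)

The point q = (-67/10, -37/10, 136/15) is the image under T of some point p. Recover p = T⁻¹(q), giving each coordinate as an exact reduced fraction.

T1 = [-7/25 0 -24/25 0; 0 1 0 0; 24/25 0 -7/25 0; 0 0 0 1]
T2·T1 = [-7/25 0 -24/25 -6; 0 1 0 -2; 24/25 0 -7/25 -4; 0 0 0 1]
T3·…·T1 = [-7/25 0 -24/25 -12; 0 1 0 -2; 24/25 0 -7/25 -1; 0 0 0 1]
T4·…·T1 = [-7/25 0 -24/25 -12; -7/50 1 -12/25 -8; 24/25 0 -7/25 -1; 0 0 0 1]
T5·…·T1 = [-7/50 0 -12/25 -6; -7/50 1 -12/25 -8; -48/25 0 14/25 2; 0 0 0 1]
det M = -1; M⁻¹ = [-14/25 0 -12/25 -12/5; -1 1 0 2; -48/25 0 7/50 -59/5; 0 0 0 1]
M⁻¹ · (-67/10, -37/10, 136/15)ᵀ = (-3, 5, 7/3)ᵀ

p = (-3, 5, 7/3)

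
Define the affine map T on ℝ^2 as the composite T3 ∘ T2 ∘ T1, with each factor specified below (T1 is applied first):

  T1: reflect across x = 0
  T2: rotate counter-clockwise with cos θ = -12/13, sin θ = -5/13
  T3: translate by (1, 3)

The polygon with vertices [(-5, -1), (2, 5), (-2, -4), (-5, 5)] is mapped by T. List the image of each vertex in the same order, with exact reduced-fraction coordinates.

T1 reflect across x = 0: (-5, -1) → (5, -1); (2, 5) → (-2, 5); (-2, -4) → (2, -4); (-5, 5) → (5, 5)
T2 rotate counter-clockwise with cos θ = -12/13, sin θ = -5/13: (5, -1) → (-5, -1); (-2, 5) → (49/13, -50/13); (2, -4) → (-44/13, 38/13); (5, 5) → (-35/13, -85/13)
T3 translate by (1, 3): (-5, -1) → (-4, 2); (49/13, -50/13) → (62/13, -11/13); (-44/13, 38/13) → (-31/13, 77/13); (-35/13, -85/13) → (-22/13, -46/13)

image vertices: (-4, 2), (62/13, -11/13), (-31/13, 77/13), (-22/13, -46/13)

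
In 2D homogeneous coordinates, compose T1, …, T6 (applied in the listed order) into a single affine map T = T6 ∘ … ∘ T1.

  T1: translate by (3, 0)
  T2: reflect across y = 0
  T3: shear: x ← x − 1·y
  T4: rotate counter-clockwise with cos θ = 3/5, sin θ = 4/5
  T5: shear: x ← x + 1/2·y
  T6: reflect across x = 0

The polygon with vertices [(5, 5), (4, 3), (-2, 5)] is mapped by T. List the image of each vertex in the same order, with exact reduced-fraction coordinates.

T1 translate by (3, 0): (5, 5) → (8, 5); (4, 3) → (7, 3); (-2, 5) → (1, 5)
T2 reflect across y = 0: (8, 5) → (8, -5); (7, 3) → (7, -3); (1, 5) → (1, -5)
T3 shear: x ← x − 1·y: (8, -5) → (13, -5); (7, -3) → (10, -3); (1, -5) → (6, -5)
T4 rotate counter-clockwise with cos θ = 3/5, sin θ = 4/5: (13, -5) → (59/5, 37/5); (10, -3) → (42/5, 31/5); (6, -5) → (38/5, 9/5)
T5 shear: x ← x + 1/2·y: (59/5, 37/5) → (31/2, 37/5); (42/5, 31/5) → (23/2, 31/5); (38/5, 9/5) → (17/2, 9/5)
T6 reflect across x = 0: (31/2, 37/5) → (-31/2, 37/5); (23/2, 31/5) → (-23/2, 31/5); (17/2, 9/5) → (-17/2, 9/5)

image vertices: (-31/2, 37/5), (-23/2, 31/5), (-17/2, 9/5)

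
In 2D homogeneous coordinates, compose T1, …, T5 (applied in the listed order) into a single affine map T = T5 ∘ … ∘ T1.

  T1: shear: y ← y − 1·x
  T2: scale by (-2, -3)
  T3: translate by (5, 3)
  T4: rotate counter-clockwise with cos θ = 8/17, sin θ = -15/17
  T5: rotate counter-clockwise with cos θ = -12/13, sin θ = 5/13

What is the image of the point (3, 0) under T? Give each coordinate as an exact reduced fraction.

T(p) = (-2619/221, -472/221)

T1 shear: y ← y − 1·x: (3, 0) → (3, -3)
T2 scale by (-2, -3): (3, -3) → (-6, 9)
T3 translate by (5, 3): (-6, 9) → (-1, 12)
T4 rotate counter-clockwise with cos θ = 8/17, sin θ = -15/17: (-1, 12) → (172/17, 111/17)
T5 rotate counter-clockwise with cos θ = -12/13, sin θ = 5/13: (172/17, 111/17) → (-2619/221, -472/221)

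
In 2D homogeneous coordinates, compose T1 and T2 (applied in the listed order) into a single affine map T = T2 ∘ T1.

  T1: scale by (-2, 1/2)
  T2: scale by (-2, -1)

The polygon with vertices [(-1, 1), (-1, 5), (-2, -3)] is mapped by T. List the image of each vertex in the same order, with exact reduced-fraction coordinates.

image vertices: (-4, -1/2), (-4, -5/2), (-8, 3/2)

T1 scale by (-2, 1/2): (-1, 1) → (2, 1/2); (-1, 5) → (2, 5/2); (-2, -3) → (4, -3/2)
T2 scale by (-2, -1): (2, 1/2) → (-4, -1/2); (2, 5/2) → (-4, -5/2); (4, -3/2) → (-8, 3/2)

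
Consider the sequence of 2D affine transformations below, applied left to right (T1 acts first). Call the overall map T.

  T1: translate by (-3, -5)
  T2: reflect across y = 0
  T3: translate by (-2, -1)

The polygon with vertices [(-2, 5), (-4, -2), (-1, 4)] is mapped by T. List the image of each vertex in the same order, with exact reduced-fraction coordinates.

image vertices: (-7, -1), (-9, 6), (-6, 0)

T1 translate by (-3, -5): (-2, 5) → (-5, 0); (-4, -2) → (-7, -7); (-1, 4) → (-4, -1)
T2 reflect across y = 0: (-5, 0) → (-5, 0); (-7, -7) → (-7, 7); (-4, -1) → (-4, 1)
T3 translate by (-2, -1): (-5, 0) → (-7, -1); (-7, 7) → (-9, 6); (-4, 1) → (-6, 0)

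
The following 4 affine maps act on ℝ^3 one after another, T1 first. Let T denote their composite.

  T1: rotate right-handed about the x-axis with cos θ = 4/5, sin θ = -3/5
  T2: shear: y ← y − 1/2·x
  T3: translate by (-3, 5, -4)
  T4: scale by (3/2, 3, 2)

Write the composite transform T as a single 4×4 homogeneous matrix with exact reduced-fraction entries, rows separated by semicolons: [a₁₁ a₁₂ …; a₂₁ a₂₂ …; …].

T1 = [1 0 0 0; 0 4/5 3/5 0; 0 -3/5 4/5 0; 0 0 0 1]
T2·T1 = [1 0 0 0; -1/2 4/5 3/5 0; 0 -3/5 4/5 0; 0 0 0 1]
T3·…·T1 = [1 0 0 -3; -1/2 4/5 3/5 5; 0 -3/5 4/5 -4; 0 0 0 1]
T4·…·T1 = [3/2 0 0 -9/2; -3/2 12/5 9/5 15; 0 -6/5 8/5 -8; 0 0 0 1]

T = [3/2 0 0 -9/2; -3/2 12/5 9/5 15; 0 -6/5 8/5 -8; 0 0 0 1]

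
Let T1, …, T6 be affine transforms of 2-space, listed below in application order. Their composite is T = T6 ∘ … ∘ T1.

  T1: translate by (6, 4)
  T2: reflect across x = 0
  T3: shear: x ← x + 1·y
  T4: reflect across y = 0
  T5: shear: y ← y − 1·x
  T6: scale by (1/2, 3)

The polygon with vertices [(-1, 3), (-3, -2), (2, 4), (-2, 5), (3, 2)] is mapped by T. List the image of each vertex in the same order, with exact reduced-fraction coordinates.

image vertices: (1, -27), (-1/2, -3), (0, -24), (5/2, -42), (-3/2, -9)

T1 translate by (6, 4): (-1, 3) → (5, 7); (-3, -2) → (3, 2); (2, 4) → (8, 8); (-2, 5) → (4, 9); (3, 2) → (9, 6)
T2 reflect across x = 0: (5, 7) → (-5, 7); (3, 2) → (-3, 2); (8, 8) → (-8, 8); (4, 9) → (-4, 9); (9, 6) → (-9, 6)
T3 shear: x ← x + 1·y: (-5, 7) → (2, 7); (-3, 2) → (-1, 2); (-8, 8) → (0, 8); (-4, 9) → (5, 9); (-9, 6) → (-3, 6)
T4 reflect across y = 0: (2, 7) → (2, -7); (-1, 2) → (-1, -2); (0, 8) → (0, -8); (5, 9) → (5, -9); (-3, 6) → (-3, -6)
T5 shear: y ← y − 1·x: (2, -7) → (2, -9); (-1, -2) → (-1, -1); (0, -8) → (0, -8); (5, -9) → (5, -14); (-3, -6) → (-3, -3)
T6 scale by (1/2, 3): (2, -9) → (1, -27); (-1, -1) → (-1/2, -3); (0, -8) → (0, -24); (5, -14) → (5/2, -42); (-3, -3) → (-3/2, -9)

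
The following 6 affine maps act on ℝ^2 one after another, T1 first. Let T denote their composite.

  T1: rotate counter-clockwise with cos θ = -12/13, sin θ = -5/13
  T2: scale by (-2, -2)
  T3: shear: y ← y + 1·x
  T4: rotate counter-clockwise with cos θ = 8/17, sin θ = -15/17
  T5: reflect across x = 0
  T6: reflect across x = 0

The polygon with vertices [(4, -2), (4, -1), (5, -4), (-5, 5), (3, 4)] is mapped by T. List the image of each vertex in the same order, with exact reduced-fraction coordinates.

image vertices: (196/17, -876/221), (206/17, -614/221), (230/17, -1488/221), (-220/17, 1750/221), (202/17, 784/221)

T1 rotate counter-clockwise with cos θ = -12/13, sin θ = -5/13: (4, -2) → (-58/13, 4/13); (4, -1) → (-53/13, -8/13); (5, -4) → (-80/13, 23/13); (-5, 5) → (85/13, -35/13); (3, 4) → (-16/13, -63/13)
T2 scale by (-2, -2): (-58/13, 4/13) → (116/13, -8/13); (-53/13, -8/13) → (106/13, 16/13); (-80/13, 23/13) → (160/13, -46/13); (85/13, -35/13) → (-170/13, 70/13); (-16/13, -63/13) → (32/13, 126/13)
T3 shear: y ← y + 1·x: (116/13, -8/13) → (116/13, 108/13); (106/13, 16/13) → (106/13, 122/13); (160/13, -46/13) → (160/13, 114/13); (-170/13, 70/13) → (-170/13, -100/13); (32/13, 126/13) → (32/13, 158/13)
T4 rotate counter-clockwise with cos θ = 8/17, sin θ = -15/17: (116/13, 108/13) → (196/17, -876/221); (106/13, 122/13) → (206/17, -614/221); (160/13, 114/13) → (230/17, -1488/221); (-170/13, -100/13) → (-220/17, 1750/221); (32/13, 158/13) → (202/17, 784/221)
T5 reflect across x = 0: (196/17, -876/221) → (-196/17, -876/221); (206/17, -614/221) → (-206/17, -614/221); (230/17, -1488/221) → (-230/17, -1488/221); (-220/17, 1750/221) → (220/17, 1750/221); (202/17, 784/221) → (-202/17, 784/221)
T6 reflect across x = 0: (-196/17, -876/221) → (196/17, -876/221); (-206/17, -614/221) → (206/17, -614/221); (-230/17, -1488/221) → (230/17, -1488/221); (220/17, 1750/221) → (-220/17, 1750/221); (-202/17, 784/221) → (202/17, 784/221)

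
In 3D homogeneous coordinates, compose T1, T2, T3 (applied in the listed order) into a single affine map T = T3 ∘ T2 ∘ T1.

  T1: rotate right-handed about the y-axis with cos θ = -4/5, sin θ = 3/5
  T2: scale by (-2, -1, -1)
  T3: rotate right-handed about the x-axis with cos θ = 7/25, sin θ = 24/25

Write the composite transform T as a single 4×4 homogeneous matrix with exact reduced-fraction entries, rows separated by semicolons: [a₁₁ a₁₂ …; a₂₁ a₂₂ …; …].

T = [8/5 0 -6/5 0; -72/125 -7/25 -96/125 0; 21/125 -24/25 28/125 0; 0 0 0 1]

T1 = [-4/5 0 3/5 0; 0 1 0 0; -3/5 0 -4/5 0; 0 0 0 1]
T2·T1 = [8/5 0 -6/5 0; 0 -1 0 0; 3/5 0 4/5 0; 0 0 0 1]
T3·…·T1 = [8/5 0 -6/5 0; -72/125 -7/25 -96/125 0; 21/125 -24/25 28/125 0; 0 0 0 1]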